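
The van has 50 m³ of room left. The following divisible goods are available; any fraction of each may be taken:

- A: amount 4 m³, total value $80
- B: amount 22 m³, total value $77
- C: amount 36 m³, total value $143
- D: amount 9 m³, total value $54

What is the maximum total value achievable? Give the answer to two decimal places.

Take in order of value per unit:
- A (80/4 per unit): all 4 → value 80, running total 80.00
- D (54/9 per unit): all 9 → value 54, running total 134.00
- C (143/36 per unit): all 36 → value 143, running total 277.00
- B (77/22 per unit): 1 of 22 → value 1×77/22 = 3.5000, running total 280.50
Total 280.50.

280.50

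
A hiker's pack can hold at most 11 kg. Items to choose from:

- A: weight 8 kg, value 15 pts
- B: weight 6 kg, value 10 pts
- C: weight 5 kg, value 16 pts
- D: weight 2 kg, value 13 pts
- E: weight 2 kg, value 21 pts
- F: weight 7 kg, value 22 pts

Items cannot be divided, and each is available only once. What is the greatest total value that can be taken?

Check high-value combinations within 11 kg:
- D+E+F: weight 2+2+7=11, value 13+21+22=56
- C+D+E: weight 5+2+2=9, value 16+13+21=50
- B+D+E: weight 6+2+2=10, value 10+13+21=44
- E+F: weight 2+7=9, value 21+22=43
- C+E: weight 5+2=7, value 16+21=37
Best: 56 pts.

56 pts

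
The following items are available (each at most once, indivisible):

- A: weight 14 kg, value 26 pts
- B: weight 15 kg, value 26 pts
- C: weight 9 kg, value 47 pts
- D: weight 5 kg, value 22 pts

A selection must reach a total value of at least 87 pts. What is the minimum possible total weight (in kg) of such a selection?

28

Subsets with value ≥ 87, sorted by total weight:
- A+C+D: weight 28, value 95
- B+C+D: weight 29, value 95
- A+B+C: weight 38, value 99
- A+B+C+D: weight 43, value 121
Minimum weight: 28 kg.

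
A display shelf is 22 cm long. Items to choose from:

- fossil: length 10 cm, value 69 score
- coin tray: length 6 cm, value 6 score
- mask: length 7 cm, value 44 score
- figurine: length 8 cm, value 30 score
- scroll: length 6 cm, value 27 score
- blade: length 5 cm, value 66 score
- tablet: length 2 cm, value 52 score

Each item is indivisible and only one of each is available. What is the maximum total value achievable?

192 score

Check high-value combinations within 22 cm:
- mask+figurine+blade+tablet: length 7+8+5+2=22, value 44+30+66+52=192
- mask+scroll+blade+tablet: length 7+6+5+2=20, value 44+27+66+52=189
- fossil+blade+tablet: length 10+5+2=17, value 69+66+52=187
Best: 192 score.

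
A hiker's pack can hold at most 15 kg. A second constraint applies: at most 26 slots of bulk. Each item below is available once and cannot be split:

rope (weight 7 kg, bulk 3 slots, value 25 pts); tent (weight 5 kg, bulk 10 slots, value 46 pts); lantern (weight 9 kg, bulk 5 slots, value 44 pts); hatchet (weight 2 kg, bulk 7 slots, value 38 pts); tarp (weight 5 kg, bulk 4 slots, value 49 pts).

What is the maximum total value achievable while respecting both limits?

Feasible sets respecting both limits:
- tent+hatchet+tarp: weight 12, bulk 21, value 133
- rope+hatchet+tarp: weight 14, bulk 14, value 112
- rope+tent+hatchet: weight 14, bulk 20, value 109
Best: 133 pts.

133 pts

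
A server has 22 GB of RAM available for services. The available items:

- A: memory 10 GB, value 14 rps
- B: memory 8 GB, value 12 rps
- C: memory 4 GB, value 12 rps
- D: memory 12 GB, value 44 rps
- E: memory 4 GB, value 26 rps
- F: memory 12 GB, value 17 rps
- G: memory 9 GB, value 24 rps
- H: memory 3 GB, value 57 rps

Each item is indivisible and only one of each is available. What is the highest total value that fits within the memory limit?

Check high-value combinations within 22 GB:
- D+E+H: memory 12+4+3=19, value 44+26+57=127
- C+E+G+H: memory 4+4+9+3=20, value 12+26+24+57=119
- C+D+H: memory 4+12+3=19, value 12+44+57=113
- A+C+E+H: memory 10+4+4+3=21, value 14+12+26+57=109
- E+G+H: memory 4+9+3=16, value 26+24+57=107
Best: 127 rps.

127 rps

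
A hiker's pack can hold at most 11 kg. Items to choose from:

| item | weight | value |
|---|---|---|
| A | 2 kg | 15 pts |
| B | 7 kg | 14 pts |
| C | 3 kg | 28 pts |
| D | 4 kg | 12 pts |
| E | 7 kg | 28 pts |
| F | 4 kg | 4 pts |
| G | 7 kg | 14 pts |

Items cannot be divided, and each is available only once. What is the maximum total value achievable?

Check high-value combinations within 11 kg:
- C+E: weight 3+7=10, value 28+28=56
- A+C+D: weight 2+3+4=9, value 15+28+12=55
- A+C+F: weight 2+3+4=9, value 15+28+4=47
- C+D+F: weight 3+4+4=11, value 28+12+4=44
Best: 56 pts.

56 pts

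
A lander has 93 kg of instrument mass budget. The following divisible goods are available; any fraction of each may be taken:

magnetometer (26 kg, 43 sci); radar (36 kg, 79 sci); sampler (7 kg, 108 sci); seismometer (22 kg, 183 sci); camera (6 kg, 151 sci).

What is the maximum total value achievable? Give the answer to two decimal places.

Take in order of value per unit:
- camera (151/6 per unit): all 6 → value 151, running total 151.00
- sampler (108/7 per unit): all 7 → value 108, running total 259.00
- seismometer (183/22 per unit): all 22 → value 183, running total 442.00
- radar (79/36 per unit): all 36 → value 79, running total 521.00
- magnetometer (43/26 per unit): 22 of 26 → value 22×43/26 = 36.3846, running total 557.38
Total 557.38.

557.38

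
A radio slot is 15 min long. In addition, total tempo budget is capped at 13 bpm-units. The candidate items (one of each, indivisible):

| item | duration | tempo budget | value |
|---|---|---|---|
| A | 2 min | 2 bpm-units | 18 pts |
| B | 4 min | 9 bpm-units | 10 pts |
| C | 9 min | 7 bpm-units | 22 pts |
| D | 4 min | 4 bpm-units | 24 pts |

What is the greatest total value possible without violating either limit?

64 pts

Feasible sets respecting both limits:
- A+C+D: duration 15, tempo budget 13, value 64
- C+D: duration 13, tempo budget 11, value 46
- A+D: duration 6, tempo budget 6, value 42
Best: 64 pts.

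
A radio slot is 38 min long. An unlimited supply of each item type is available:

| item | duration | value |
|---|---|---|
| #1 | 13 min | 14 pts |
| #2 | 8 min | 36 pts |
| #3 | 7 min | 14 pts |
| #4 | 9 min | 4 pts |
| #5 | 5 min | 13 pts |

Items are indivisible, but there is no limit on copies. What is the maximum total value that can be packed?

157 pts

Best value-per-unit is #2 at 36/8; filling with it alone gives 4×36 = 144.
Optimal mix: 4×#2 + 1×#5 → duration 37, value 157.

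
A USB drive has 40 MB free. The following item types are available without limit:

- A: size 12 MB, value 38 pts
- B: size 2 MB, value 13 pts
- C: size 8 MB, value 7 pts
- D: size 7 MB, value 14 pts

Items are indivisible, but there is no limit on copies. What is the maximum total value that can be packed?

Best value-per-unit is B at 13/2, and filling with it alone uses size 20×2=40. No mix of the others beats 20×13 = 260.

260 pts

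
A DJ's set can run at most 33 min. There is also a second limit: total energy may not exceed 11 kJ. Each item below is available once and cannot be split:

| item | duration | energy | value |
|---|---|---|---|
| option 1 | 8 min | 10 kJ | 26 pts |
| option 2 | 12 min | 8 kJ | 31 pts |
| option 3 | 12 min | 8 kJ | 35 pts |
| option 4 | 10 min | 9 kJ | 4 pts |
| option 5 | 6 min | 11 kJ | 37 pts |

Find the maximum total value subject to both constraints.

37 pts

Feasible sets respecting both limits:
- option 5: duration 6, energy 11, value 37
- option 3: duration 12, energy 8, value 35
- option 2: duration 12, energy 8, value 31
Best: 37 pts.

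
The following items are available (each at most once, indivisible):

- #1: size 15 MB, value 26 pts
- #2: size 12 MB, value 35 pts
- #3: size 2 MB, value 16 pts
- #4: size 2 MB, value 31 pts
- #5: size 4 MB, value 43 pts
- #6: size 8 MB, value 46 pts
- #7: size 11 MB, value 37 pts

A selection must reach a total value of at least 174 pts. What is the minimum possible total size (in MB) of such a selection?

37

Subsets with value ≥ 174, sorted by total size:
- #2+#4+#5+#6+#7: size 37, value 192
- #2+#3+#5+#6+#7: size 37, value 177
- #2+#3+#4+#5+#6+#7: size 39, value 208
Minimum size: 37 MB.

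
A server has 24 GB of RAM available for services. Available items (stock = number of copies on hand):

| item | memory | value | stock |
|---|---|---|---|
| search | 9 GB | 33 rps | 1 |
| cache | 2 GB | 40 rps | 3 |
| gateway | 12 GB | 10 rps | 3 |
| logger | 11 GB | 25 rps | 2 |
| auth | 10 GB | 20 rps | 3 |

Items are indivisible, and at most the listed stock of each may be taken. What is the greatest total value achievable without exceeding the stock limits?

153 rps

Top feasible selections:
- 1×search + 3×cache: memory 15, value 153
- 3×cache + 1×logger: memory 17, value 145
- 3×cache + 1×auth: memory 16, value 140
Best: 153 rps.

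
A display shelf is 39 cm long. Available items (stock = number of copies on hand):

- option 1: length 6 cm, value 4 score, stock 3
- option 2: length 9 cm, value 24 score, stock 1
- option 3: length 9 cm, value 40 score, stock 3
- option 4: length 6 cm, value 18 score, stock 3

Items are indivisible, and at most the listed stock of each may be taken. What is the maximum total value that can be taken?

156 score

Best selections within length 39 and stock limits:
- 3×option 3 + 2×option 4: length 39, value 156
- 1×option 2 + 3×option 3: length 36, value 144
- 1×option 1 + 3×option 3 + 1×option 4: length 39, value 142
Best: 156 score.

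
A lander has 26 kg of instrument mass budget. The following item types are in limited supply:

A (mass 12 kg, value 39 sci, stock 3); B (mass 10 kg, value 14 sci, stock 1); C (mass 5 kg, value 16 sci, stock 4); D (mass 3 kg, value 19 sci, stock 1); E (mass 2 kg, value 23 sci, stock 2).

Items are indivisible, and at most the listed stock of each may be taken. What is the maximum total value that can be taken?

Best selections within mass 26 and stock limits:
- 1×A + 1×C + 1×D + 2×E: mass 24, value 120
- 1×A + 2×C + 2×E: mass 26, value 117
- 3×C + 1×D + 2×E: mass 22, value 113
- 4×C + 2×E: mass 24, value 110
Best: 120 sci.

120 sci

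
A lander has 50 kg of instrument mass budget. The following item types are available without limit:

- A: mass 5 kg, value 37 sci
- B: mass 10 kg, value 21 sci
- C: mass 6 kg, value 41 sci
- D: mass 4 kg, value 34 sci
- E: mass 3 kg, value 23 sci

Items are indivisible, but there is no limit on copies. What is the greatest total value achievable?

420 sci

Best value-per-unit is D at 34/4; filling with it alone gives 12×34 = 408.
Optimal mix: 11×D + 2×E → mass 50, value 420.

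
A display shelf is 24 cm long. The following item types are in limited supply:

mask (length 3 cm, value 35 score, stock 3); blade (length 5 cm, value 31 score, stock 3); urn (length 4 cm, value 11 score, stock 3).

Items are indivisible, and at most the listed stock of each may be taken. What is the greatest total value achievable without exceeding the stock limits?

Best selections within length 24 and stock limits:
- 3×mask + 3×blade: length 24, value 198
- 3×mask + 2×blade + 1×urn: length 23, value 178
Best: 198 score.

198 score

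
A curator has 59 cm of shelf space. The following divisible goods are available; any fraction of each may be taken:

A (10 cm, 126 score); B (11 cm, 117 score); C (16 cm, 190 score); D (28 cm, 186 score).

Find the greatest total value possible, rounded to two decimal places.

Take in order of value per unit:
- A (126/10 per unit): all 10 → value 126, running total 126.00
- C (190/16 per unit): all 16 → value 190, running total 316.00
- B (117/11 per unit): all 11 → value 117, running total 433.00
- D (186/28 per unit): 22 of 28 → value 22×186/28 = 146.1429, running total 579.14
Total 579.14.

579.14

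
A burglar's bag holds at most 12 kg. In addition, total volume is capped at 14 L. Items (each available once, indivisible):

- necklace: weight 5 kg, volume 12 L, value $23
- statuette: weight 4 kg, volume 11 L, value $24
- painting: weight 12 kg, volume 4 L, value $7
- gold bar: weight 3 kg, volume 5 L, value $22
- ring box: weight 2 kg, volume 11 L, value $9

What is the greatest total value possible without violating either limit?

$24

Feasible sets respecting both limits:
- statuette: weight 4, volume 11, value 24
- necklace: weight 5, volume 12, value 23
- gold bar: weight 3, volume 5, value 22
Best: $24.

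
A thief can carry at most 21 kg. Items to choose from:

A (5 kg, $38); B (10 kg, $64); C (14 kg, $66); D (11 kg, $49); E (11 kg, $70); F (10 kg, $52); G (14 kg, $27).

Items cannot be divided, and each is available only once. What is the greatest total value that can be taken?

$134

Check high-value combinations within 21 kg:
- B+E: weight 10+11=21, value 64+70=134
- E+F: weight 11+10=21, value 70+52=122
- B+F: weight 10+10=20, value 64+52=116
- B+D: weight 10+11=21, value 64+49=113
- A+E: weight 5+11=16, value 38+70=108
Best: $134.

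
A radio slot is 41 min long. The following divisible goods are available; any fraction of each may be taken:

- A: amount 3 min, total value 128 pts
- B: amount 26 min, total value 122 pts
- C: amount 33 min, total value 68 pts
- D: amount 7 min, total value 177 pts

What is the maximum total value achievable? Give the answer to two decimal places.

Take in order of value per unit:
- A (128/3 per unit): all 3 → value 128, running total 128.00
- D (177/7 per unit): all 7 → value 177, running total 305.00
- B (122/26 per unit): all 26 → value 122, running total 427.00
- C (68/33 per unit): 5 of 33 → value 5×68/33 = 10.3030, running total 437.30
Total 437.30.

437.30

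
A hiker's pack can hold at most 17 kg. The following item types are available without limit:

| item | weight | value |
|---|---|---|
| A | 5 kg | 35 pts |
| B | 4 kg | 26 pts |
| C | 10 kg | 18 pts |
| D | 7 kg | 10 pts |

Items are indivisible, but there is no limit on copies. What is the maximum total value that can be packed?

113 pts

Best value-per-unit is A at 35/5; filling with it alone gives 3×35 = 105.
Optimal mix: 1×A + 3×B → weight 17, value 113.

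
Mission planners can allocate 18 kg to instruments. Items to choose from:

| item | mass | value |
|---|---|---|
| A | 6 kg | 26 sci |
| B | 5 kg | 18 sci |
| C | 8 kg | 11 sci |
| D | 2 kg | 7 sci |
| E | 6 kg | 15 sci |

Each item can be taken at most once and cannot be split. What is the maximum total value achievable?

59 sci

This is a 0/1 knapsack; check combinations near the capacity.
- A+B+E: mass 6+5+6=17, value 26+18+15=59
- A+B+D: mass 6+5+2=13, value 26+18+7=51
- A+D+E: mass 6+2+6=14, value 26+7+15=48
- A+B: mass 6+5=11, value 26+18=44
Best: 59 sci.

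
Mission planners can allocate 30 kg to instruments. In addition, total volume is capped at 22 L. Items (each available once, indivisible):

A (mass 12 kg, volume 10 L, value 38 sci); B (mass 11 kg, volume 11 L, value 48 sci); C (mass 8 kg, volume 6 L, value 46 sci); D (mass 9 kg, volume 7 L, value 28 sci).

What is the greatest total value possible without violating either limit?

Feasible sets respecting both limits:
- B+C: mass 19, volume 17, value 94
- A+B: mass 23, volume 21, value 86
- A+C: mass 20, volume 16, value 84
Best: 94 sci.

94 sci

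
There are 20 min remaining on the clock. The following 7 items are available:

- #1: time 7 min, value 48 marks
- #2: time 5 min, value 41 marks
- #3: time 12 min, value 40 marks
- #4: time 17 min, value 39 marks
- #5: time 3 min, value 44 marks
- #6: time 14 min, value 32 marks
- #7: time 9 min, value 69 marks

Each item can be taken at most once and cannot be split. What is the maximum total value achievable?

Check high-value combinations within 20 min:
- #1+#5+#7: time 7+3+9=19, value 48+44+69=161
- #2+#5+#7: time 5+3+9=17, value 41+44+69=154
- #1+#2+#5: time 7+5+3=15, value 48+41+44=133
- #2+#3+#5: time 5+12+3=20, value 41+40+44=125
Best: 161 marks.

161 marks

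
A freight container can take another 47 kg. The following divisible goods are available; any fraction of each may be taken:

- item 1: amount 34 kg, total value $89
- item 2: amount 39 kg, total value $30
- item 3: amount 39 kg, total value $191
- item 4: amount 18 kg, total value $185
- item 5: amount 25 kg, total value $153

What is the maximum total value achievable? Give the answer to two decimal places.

357.59

Take in order of value per unit:
- item 4 (185/18 per unit): all 18 → value 185, running total 185.00
- item 5 (153/25 per unit): all 25 → value 153, running total 338.00
- item 3 (191/39 per unit): 4 of 39 → value 4×191/39 = 19.5897, running total 357.59
Total 357.59.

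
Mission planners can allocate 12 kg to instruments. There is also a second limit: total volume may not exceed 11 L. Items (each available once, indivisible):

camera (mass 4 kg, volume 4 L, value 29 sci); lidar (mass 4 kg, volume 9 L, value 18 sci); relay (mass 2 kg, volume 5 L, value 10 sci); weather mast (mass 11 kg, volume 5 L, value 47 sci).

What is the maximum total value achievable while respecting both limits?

47 sci

Feasible sets respecting both limits:
- weather mast: mass 11, volume 5, value 47
- camera+relay: mass 6, volume 9, value 39
- camera: mass 4, volume 4, value 29
- lidar: mass 4, volume 9, value 18
Best: 47 sci.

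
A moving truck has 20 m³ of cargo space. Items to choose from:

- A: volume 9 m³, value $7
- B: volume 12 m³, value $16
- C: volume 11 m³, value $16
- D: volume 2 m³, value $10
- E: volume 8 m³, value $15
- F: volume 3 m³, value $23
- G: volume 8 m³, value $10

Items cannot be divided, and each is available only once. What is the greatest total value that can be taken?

Check high-value combinations within 20 m³:
- C+D+F: volume 11+2+3=16, value 16+10+23=49
- B+D+F: volume 12+2+3=17, value 16+10+23=49
- D+E+F: volume 2+8+3=13, value 10+15+23=48
Best: $49.

$49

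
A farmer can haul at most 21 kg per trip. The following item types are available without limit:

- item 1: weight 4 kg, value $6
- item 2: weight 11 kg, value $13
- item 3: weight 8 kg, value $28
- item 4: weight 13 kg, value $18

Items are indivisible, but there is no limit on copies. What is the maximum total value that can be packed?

Best value-per-unit is item 3 at 28/8; filling with it alone gives 2×28 = 56.
Optimal mix: 1×item 1 + 2×item 3 → weight 20, value 62.

$62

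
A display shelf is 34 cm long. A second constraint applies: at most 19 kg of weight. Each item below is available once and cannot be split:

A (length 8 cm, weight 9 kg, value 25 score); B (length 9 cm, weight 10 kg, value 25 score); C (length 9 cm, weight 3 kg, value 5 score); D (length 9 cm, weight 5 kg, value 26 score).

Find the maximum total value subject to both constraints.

56 score

Feasible sets respecting both limits:
- A+C+D: length 26, weight 17, value 56
- B+C+D: length 27, weight 18, value 56
- A+D: length 17, weight 14, value 51
Best: 56 score.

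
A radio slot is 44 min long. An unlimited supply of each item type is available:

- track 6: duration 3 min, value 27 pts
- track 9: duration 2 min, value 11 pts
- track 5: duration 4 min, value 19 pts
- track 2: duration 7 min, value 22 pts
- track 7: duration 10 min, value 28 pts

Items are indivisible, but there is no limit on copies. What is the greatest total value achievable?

Best value-per-unit is track 6 at 27/3; filling with it alone gives 14×27 = 378.
Optimal mix: 14×track 6 + 1×track 9 → duration 44, value 389.

389 pts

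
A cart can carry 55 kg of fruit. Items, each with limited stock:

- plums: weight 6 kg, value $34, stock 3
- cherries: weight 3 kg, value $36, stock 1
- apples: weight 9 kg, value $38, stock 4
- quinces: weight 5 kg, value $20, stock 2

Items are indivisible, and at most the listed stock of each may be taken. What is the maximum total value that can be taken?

Top feasible selections:
- 3×plums + 1×cherries + 3×apples + 1×quinces: weight 53, value 272
- 1×plums + 1×cherries + 4×apples + 2×quinces: weight 55, value 262
- 2×plums + 1×cherries + 3×apples + 2×quinces: weight 52, value 258
- 2×plums + 1×cherries + 4×apples: weight 51, value 256
Best: $272.

$272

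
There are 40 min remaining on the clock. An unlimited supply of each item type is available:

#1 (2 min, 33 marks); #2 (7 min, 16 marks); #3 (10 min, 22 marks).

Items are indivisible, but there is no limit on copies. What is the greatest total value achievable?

660 marks

Best value-per-unit is #1 at 33/2, and filling with it alone uses time 20×2=40. No mix of the others beats 20×33 = 660.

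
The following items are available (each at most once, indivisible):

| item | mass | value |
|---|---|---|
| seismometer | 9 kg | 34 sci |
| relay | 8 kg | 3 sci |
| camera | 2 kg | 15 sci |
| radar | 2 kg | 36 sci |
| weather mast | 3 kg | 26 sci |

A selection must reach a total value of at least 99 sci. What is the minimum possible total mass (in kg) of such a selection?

Subsets with value ≥ 99, sorted by total mass:
- seismometer+camera+radar+weather mast: mass 16, value 111
- seismometer+relay+radar+weather mast: mass 22, value 99
- seismometer+relay+camera+radar+weather mast: mass 24, value 114
Minimum mass: 16 kg.

16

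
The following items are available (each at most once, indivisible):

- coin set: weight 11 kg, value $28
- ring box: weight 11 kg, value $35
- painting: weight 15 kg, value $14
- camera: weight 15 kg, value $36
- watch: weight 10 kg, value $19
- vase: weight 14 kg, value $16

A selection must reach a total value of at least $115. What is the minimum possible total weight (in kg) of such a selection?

Subsets with value ≥ 115, sorted by total weight:
- coin set+ring box+camera+watch: weight 47, value 118
- coin set+ring box+camera+vase: weight 51, value 115
- coin set+ring box+camera+watch+vase: weight 61, value 134
- coin set+ring box+painting+camera+watch: weight 62, value 132
Minimum weight: 47 kg.

47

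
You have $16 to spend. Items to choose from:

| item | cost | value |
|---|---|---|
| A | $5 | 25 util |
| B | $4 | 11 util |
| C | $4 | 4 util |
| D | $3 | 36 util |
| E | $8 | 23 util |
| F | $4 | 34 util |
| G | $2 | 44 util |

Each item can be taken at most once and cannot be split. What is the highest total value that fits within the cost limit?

This is a 0/1 knapsack; check combinations near the capacity.
- A+D+F+G: cost 5+3+4+2=14, value 25+36+34+44=139
- B+D+F+G: cost 4+3+4+2=13, value 11+36+34+44=125
- C+D+F+G: cost 4+3+4+2=13, value 4+36+34+44=118
Best: 139 util.

139 util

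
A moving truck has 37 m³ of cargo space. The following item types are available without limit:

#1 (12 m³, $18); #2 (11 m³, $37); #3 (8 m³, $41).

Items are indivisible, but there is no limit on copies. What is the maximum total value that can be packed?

Best value-per-unit is #3 at 41/8, and filling with it alone uses volume 4×8=32. No mix of the others beats 4×41 = 164.

$164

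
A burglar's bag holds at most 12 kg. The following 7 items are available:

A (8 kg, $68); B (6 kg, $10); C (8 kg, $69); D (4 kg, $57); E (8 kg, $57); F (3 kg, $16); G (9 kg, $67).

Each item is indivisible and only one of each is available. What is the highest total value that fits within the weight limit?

Check high-value combinations within 12 kg:
- C+D: weight 8+4=12, value 69+57=126
- A+D: weight 8+4=12, value 68+57=125
- D+E: weight 4+8=12, value 57+57=114
- C+F: weight 8+3=11, value 69+16=85
- A+F: weight 8+3=11, value 68+16=84
Best: $126.

$126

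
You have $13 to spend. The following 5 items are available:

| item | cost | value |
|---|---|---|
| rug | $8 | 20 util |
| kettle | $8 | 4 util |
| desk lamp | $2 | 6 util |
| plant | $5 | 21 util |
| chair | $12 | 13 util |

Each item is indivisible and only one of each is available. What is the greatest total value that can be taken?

41 util

Check high-value combinations within $13:
- rug+plant: cost 8+5=13, value 20+21=41
- desk lamp+plant: cost 2+5=7, value 6+21=27
- rug+desk lamp: cost 8+2=10, value 20+6=26
- kettle+plant: cost 8+5=13, value 4+21=25
Best: 41 util.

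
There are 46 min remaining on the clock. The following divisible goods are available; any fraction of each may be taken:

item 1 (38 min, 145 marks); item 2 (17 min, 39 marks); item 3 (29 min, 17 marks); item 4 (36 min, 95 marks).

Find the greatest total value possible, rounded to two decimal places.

Take in order of value per unit:
- item 1 (145/38 per unit): all 38 → value 145, running total 145.00
- item 4 (95/36 per unit): 8 of 36 → value 8×95/36 = 21.1111, running total 166.11
Total 166.11.

166.11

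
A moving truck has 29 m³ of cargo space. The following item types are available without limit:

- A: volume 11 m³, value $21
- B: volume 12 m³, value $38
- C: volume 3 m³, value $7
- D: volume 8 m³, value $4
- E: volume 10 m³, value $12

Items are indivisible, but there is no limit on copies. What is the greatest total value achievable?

$83

Best value-per-unit is B at 38/12; filling with it alone gives 2×38 = 76.
Optimal mix: 2×B + 1×C → volume 27, value 83.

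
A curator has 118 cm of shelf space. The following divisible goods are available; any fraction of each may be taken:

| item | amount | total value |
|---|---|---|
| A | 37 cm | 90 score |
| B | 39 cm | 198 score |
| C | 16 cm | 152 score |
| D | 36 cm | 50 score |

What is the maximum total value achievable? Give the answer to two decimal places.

476.11

Take in order of value per unit:
- C (152/16 per unit): all 16 → value 152, running total 152.00
- B (198/39 per unit): all 39 → value 198, running total 350.00
- A (90/37 per unit): all 37 → value 90, running total 440.00
- D (50/36 per unit): 26 of 36 → value 26×50/36 = 36.1111, running total 476.11
Total 476.11.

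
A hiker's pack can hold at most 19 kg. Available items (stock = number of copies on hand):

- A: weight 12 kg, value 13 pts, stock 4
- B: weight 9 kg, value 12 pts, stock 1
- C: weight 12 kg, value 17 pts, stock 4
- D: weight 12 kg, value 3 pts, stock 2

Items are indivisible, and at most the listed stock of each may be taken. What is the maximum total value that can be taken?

17 pts

Top feasible selections:
- 1×C: weight 12, value 17
- 1×A: weight 12, value 13
Best: 17 pts.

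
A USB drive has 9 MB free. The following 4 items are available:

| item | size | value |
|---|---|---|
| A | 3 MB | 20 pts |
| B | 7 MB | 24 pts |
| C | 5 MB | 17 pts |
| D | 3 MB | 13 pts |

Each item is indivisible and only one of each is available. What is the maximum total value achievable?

This is a 0/1 knapsack; check combinations near the capacity.
- A+C: size 3+5=8, value 20+17=37
- A+D: size 3+3=6, value 20+13=33
- C+D: size 5+3=8, value 17+13=30
- B: size 7, value 24
- A: size 3, value 20
Best: 37 pts.

37 pts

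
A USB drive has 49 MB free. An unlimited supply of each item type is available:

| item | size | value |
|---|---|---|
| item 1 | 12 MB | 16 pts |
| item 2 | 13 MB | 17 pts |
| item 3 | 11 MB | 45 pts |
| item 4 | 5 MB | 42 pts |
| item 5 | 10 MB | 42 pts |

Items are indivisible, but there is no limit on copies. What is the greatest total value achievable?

Best value-per-unit is item 4 at 42/5, and filling with it alone uses size 9×5=45. No mix of the others beats 9×42 = 378.

378 pts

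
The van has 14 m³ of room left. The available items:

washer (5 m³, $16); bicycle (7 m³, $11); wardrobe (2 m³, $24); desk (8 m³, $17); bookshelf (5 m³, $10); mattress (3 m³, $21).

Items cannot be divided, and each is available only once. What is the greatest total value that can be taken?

$62

Check high-value combinations within 14 m³:
- wardrobe+desk+mattress: volume 2+8+3=13, value 24+17+21=62
- washer+wardrobe+mattress: volume 5+2+3=10, value 16+24+21=61
- bicycle+wardrobe+mattress: volume 7+2+3=12, value 11+24+21=56
- wardrobe+bookshelf+mattress: volume 2+5+3=10, value 24+10+21=55
Best: $62.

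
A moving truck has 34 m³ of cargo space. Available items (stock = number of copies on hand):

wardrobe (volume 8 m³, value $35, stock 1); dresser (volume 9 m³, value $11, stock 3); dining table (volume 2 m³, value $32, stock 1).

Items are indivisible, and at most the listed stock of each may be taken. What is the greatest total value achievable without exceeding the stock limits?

Top feasible selections:
- 1×wardrobe + 2×dresser + 1×dining table: volume 28, value 89
- 1×wardrobe + 1×dresser + 1×dining table: volume 19, value 78
- 1×wardrobe + 1×dining table: volume 10, value 67
Best: $89.

$89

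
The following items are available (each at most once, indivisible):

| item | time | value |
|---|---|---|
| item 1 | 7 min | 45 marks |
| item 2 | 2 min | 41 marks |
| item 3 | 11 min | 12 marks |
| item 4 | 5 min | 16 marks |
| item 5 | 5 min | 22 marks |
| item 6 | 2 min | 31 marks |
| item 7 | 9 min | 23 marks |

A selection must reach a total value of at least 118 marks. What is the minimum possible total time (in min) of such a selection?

Subsets with value ≥ 118, sorted by total time:
- item 1+item 2+item 5+item 6: time 16, value 139
- item 1+item 2+item 4+item 6: time 16, value 133
- item 1+item 2+item 4+item 5: time 19, value 124
Minimum time: 16 min.

16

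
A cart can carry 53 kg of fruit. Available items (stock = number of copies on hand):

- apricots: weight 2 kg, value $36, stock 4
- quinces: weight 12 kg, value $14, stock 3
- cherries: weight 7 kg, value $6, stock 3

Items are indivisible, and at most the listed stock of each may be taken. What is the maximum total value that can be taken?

$192

Best selections within weight 53 and stock limits:
- 4×apricots + 3×quinces + 1×cherries: weight 51, value 192
- 4×apricots + 2×quinces + 3×cherries: weight 53, value 190
- 4×apricots + 3×quinces: weight 44, value 186
- 4×apricots + 2×quinces + 2×cherries: weight 46, value 184
Best: $192.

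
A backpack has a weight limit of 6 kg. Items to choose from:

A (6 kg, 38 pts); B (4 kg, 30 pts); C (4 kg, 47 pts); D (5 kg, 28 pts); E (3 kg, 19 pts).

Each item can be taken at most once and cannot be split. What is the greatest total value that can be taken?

Check high-value combinations within 6 kg:
- C: weight 4, value 47
- A: weight 6, value 38
- B: weight 4, value 30
- D: weight 5, value 28
- E: weight 3, value 19
Best: 47 pts.

47 pts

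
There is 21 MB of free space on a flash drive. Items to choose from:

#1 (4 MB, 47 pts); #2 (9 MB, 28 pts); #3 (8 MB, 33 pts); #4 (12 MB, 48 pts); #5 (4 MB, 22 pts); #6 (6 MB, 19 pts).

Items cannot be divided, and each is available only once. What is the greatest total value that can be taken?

Check high-value combinations within 21 MB:
- #1+#4+#5: size 4+12+4=20, value 47+48+22=117
- #1+#2+#3: size 4+9+8=21, value 47+28+33=108
- #1+#3+#5: size 4+8+4=16, value 47+33+22=102
Best: 117 pts.

117 pts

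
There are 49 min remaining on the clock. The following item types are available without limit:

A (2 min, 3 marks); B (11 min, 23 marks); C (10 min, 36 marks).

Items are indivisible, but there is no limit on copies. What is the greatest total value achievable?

156 marks

Best value-per-unit is C at 36/10; filling with it alone gives 4×36 = 144.
Optimal mix: 4×A + 4×C → time 48, value 156.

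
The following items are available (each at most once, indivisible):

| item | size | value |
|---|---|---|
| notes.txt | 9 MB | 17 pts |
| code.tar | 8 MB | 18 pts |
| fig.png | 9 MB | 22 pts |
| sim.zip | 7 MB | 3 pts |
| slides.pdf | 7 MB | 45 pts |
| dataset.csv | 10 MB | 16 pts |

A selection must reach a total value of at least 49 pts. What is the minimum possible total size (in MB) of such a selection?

Subsets with value ≥ 49, sorted by total size:
- code.tar+slides.pdf: size 15, value 63
- fig.png+slides.pdf: size 16, value 67
- notes.txt+slides.pdf: size 16, value 62
- slides.pdf+dataset.csv: size 17, value 61
Minimum size: 15 MB.

15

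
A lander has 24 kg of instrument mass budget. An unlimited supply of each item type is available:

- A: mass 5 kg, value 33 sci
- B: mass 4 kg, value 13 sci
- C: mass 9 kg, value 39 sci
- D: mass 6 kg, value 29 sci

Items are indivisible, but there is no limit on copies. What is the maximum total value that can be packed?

Best value-per-unit is A at 33/5; filling with it alone gives 4×33 = 132.
Optimal mix: 4×A + 1×B → mass 24, value 145.

145 sci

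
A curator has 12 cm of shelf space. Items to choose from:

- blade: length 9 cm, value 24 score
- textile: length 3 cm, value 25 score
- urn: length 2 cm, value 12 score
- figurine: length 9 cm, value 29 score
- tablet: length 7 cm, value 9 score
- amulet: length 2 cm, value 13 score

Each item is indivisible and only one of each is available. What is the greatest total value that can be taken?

Check high-value combinations within 12 cm:
- textile+figurine: length 3+9=12, value 25+29=54
- textile+urn+amulet: length 3+2+2=7, value 25+12+13=50
- blade+textile: length 9+3=12, value 24+25=49
- textile+tablet+amulet: length 3+7+2=12, value 25+9+13=47
- textile+urn+tablet: length 3+2+7=12, value 25+12+9=46
Best: 54 score.

54 score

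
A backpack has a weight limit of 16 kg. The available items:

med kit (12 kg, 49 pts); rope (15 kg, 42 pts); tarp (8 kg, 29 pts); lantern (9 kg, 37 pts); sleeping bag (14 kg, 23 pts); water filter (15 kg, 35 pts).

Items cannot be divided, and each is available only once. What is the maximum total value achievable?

Check high-value combinations within 16 kg:
- med kit: weight 12, value 49
- rope: weight 15, value 42
- lantern: weight 9, value 37
- water filter: weight 15, value 35
Best: 49 pts.

49 pts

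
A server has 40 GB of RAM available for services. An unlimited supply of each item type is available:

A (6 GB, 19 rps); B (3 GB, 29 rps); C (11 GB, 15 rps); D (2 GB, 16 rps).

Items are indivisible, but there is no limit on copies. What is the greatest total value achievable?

380 rps

Best value-per-unit is B at 29/3; filling with it alone gives 13×29 = 377.
Optimal mix: 12×B + 2×D → memory 40, value 380.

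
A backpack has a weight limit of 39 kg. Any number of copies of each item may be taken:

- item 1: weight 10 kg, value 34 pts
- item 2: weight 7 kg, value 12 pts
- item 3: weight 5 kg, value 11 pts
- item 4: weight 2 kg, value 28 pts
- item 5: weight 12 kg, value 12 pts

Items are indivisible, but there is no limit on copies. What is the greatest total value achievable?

532 pts

Best value-per-unit is item 4 at 28/2, and filling with it alone uses weight 19×2=38. No mix of the others beats 19×28 = 532.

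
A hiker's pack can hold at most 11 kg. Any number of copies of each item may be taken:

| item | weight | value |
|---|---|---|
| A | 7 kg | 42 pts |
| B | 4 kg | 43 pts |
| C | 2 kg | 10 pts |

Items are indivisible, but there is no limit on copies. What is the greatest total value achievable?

Best value-per-unit is B at 43/4; filling with it alone gives 2×43 = 86.
Optimal mix: 2×B + 1×C → weight 10, value 96.

96 pts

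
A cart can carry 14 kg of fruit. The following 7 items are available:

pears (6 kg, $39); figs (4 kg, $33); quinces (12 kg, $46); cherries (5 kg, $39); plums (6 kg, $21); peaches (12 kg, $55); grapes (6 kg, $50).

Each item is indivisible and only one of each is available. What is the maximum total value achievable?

Check high-value combinations within 14 kg:
- cherries+grapes: weight 5+6=11, value 39+50=89
- pears+grapes: weight 6+6=12, value 39+50=89
- figs+grapes: weight 4+6=10, value 33+50=83
- pears+cherries: weight 6+5=11, value 39+39=78
Best: $89.

$89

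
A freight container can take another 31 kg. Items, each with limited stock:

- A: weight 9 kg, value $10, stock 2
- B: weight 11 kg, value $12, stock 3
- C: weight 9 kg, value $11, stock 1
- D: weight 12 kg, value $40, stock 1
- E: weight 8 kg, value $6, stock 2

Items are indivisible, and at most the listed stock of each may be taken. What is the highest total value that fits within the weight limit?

$61

Best selections within weight 31 and stock limits:
- 1×A + 1×C + 1×D: weight 30, value 61
- 2×A + 1×D: weight 30, value 60
- 1×B + 1×D + 1×E: weight 31, value 58
Best: $61.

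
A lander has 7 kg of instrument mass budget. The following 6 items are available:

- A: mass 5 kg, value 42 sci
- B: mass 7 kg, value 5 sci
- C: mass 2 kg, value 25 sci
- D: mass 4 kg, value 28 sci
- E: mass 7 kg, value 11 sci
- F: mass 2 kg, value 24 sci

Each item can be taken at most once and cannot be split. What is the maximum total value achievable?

Check high-value combinations within 7 kg:
- A+C: mass 5+2=7, value 42+25=67
- A+F: mass 5+2=7, value 42+24=66
- C+D: mass 2+4=6, value 25+28=53
Best: 67 sci.

67 sci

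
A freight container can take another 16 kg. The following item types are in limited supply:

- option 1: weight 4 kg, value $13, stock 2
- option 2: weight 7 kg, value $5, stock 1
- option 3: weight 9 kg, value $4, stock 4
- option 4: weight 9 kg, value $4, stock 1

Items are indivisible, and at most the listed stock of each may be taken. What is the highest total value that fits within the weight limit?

Top feasible selections:
- 2×option 1 + 1×option 2: weight 15, value 31
- 2×option 1: weight 8, value 26
- 1×option 1 + 1×option 2: weight 11, value 18
- 1×option 1 + 1×option 4: weight 13, value 17
Best: $31.

$31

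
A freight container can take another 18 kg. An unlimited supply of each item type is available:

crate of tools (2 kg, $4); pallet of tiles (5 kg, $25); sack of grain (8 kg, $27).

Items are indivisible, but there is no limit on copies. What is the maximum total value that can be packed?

Best value-per-unit is pallet of tiles at 25/5; filling with it alone gives 3×25 = 75.
Optimal mix: 1×crate of tools + 3×pallet of tiles → weight 17, value 79.

$79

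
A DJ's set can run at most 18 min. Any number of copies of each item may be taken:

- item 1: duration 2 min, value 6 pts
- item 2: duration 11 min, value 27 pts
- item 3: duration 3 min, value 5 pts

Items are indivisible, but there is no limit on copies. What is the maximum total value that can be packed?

Best value-per-unit is item 1 at 6/2, and filling with it alone uses duration 9×2=18. No mix of the others beats 9×6 = 54.

54 pts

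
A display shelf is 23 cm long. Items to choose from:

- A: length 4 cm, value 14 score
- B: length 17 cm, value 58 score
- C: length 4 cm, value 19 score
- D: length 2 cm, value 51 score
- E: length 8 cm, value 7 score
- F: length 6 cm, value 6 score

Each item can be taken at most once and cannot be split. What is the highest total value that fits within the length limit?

Check high-value combinations within 23 cm:
- B+C+D: length 17+4+2=23, value 58+19+51=128
- A+B+D: length 4+17+2=23, value 14+58+51=123
- B+D: length 17+2=19, value 58+51=109
- A+C+D+E: length 4+4+2+8=18, value 14+19+51+7=91
- A+C+D+F: length 4+4+2+6=16, value 14+19+51+6=90
Best: 128 score.

128 score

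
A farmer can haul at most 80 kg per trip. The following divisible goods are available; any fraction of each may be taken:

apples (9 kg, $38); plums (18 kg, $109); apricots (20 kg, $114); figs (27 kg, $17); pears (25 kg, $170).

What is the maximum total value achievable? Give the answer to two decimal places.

Take in order of value per unit:
- pears (170/25 per unit): all 25 → value 170, running total 170.00
- plums (109/18 per unit): all 18 → value 109, running total 279.00
- apricots (114/20 per unit): all 20 → value 114, running total 393.00
- apples (38/9 per unit): all 9 → value 38, running total 431.00
- figs (17/27 per unit): 8 of 27 → value 8×17/27 = 5.0370, running total 436.04
Total 436.04.

436.04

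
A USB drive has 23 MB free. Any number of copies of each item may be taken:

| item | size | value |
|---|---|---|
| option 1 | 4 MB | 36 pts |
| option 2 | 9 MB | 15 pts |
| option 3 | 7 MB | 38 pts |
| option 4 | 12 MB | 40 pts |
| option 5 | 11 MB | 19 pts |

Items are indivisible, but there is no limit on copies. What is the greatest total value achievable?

182 pts

Best value-per-unit is option 1 at 36/4; filling with it alone gives 5×36 = 180.
Optimal mix: 4×option 1 + 1×option 3 → size 23, value 182.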